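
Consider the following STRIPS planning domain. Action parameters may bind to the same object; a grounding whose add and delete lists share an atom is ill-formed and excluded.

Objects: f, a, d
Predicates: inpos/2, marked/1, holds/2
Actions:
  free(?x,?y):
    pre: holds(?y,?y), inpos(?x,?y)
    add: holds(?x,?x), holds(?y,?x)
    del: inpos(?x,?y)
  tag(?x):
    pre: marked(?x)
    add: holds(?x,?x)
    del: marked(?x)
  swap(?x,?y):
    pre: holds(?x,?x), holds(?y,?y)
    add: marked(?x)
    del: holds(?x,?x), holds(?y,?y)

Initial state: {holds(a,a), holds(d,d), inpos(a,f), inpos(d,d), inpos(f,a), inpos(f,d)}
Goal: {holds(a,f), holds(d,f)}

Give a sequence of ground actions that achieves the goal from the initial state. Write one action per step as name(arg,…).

1. free(f,a)  →  {holds(a,a), holds(a,f), holds(d,d), holds(f,f), inpos(a,f), inpos(d,d), inpos(f,d)}
2. free(f,d)  →  {holds(a,a), holds(a,f), holds(d,d), holds(d,f), holds(f,f), inpos(a,f), inpos(d,d)}

free(f,a); free(f,d)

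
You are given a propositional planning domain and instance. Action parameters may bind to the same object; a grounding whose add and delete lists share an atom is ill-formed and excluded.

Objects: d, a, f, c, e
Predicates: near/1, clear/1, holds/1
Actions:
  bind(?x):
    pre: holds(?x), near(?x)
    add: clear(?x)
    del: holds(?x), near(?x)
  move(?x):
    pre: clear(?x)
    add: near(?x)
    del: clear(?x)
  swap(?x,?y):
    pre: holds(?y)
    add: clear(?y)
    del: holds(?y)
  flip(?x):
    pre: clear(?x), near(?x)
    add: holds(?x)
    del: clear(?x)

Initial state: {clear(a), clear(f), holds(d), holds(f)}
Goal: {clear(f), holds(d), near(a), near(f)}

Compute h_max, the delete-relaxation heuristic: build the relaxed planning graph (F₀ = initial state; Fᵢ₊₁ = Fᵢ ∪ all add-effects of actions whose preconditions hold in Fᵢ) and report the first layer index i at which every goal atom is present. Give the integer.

F0 = init (4 atoms)
F1 = F0 ∪ {clear(d), near(a), near(f)}  (7 atoms)
goal ⊆ F1  ⇒  h_max = 1

1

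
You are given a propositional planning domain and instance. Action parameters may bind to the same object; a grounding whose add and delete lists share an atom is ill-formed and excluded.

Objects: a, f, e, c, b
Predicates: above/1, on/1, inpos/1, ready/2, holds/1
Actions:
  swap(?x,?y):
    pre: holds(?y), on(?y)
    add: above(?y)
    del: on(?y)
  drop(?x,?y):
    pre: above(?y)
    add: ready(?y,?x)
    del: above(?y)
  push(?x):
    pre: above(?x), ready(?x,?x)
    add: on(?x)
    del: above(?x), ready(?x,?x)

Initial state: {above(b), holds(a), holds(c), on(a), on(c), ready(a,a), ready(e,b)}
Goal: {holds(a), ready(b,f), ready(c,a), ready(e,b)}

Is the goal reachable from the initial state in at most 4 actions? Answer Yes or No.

Yes

1. swap(a,c)  →  {above(b), above(c), holds(a), holds(c), on(a), ready(a,a), ready(e,b)}
2. drop(a,c)  →  {above(b), holds(a), holds(c), on(a), ready(a,a), ready(c,a), ready(e,b)}
3. drop(f,b)  →  {holds(a), holds(c), on(a), ready(a,a), ready(b,f), ready(c,a), ready(e,b)}
optimal plan length = 3; 3 ≤ 4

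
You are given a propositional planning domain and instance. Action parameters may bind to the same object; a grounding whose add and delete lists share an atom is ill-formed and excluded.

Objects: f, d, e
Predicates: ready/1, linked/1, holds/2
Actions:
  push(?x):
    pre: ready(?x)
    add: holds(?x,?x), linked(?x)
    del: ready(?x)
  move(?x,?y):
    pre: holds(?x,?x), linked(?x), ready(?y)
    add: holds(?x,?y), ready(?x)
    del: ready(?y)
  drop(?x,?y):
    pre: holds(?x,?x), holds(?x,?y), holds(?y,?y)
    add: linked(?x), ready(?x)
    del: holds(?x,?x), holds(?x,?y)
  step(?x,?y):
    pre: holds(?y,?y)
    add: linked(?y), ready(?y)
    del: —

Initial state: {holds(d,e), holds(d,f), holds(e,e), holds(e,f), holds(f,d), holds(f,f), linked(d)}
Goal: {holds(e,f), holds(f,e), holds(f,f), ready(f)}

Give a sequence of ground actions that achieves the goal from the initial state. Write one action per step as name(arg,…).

1. drop(e,e)  →  {holds(d,e), holds(d,f), holds(e,f), holds(f,d), holds(f,f), linked(d), linked(e), ready(e)}
2. step(f,f)  →  {holds(d,e), holds(d,f), holds(e,f), holds(f,d), holds(f,f), linked(d), linked(e), linked(f), ready(e), ready(f)}
3. move(f,e)  →  {holds(d,e), holds(d,f), holds(e,f), holds(f,d), holds(f,e), holds(f,f), linked(d), linked(e), linked(f), ready(f)}

drop(e,e); step(f,f); move(f,e)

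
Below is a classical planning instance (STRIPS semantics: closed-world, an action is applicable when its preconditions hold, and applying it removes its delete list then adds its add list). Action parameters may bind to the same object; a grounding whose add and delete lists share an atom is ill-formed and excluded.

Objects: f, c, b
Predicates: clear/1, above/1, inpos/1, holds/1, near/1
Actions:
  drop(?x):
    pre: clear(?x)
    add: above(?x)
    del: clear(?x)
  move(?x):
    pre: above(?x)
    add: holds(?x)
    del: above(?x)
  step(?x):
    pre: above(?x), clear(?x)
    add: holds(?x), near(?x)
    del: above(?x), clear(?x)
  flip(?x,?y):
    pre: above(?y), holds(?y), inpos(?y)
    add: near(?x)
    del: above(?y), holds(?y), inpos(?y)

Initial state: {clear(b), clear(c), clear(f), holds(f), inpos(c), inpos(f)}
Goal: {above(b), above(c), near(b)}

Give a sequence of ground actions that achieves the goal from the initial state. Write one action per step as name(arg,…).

1. drop(f)  →  {above(f), clear(b), clear(c), holds(f), inpos(c), inpos(f)}
2. drop(c)  →  {above(c), above(f), clear(b), holds(f), inpos(c), inpos(f)}
3. drop(b)  →  {above(b), above(c), above(f), holds(f), inpos(c), inpos(f)}
4. flip(b,f)  →  {above(b), above(c), inpos(c), near(b)}

drop(f); drop(c); drop(b); flip(b,f)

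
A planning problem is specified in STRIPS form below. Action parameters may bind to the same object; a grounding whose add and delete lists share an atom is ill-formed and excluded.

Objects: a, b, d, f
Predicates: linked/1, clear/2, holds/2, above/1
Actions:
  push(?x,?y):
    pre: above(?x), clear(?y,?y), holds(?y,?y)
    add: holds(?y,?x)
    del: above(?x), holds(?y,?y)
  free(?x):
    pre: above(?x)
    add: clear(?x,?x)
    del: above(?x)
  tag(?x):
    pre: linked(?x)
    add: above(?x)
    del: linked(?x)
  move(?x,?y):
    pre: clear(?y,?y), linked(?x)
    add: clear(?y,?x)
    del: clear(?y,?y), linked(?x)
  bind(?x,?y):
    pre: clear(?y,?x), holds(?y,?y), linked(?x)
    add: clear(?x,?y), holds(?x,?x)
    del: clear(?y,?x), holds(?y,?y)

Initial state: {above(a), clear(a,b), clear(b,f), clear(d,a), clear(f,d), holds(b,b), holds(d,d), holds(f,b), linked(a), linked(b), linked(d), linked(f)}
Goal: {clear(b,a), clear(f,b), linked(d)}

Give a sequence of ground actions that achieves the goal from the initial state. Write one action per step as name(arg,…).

bind(a,d); bind(b,a); bind(f,b)

1. bind(a,d)  →  {above(a), clear(a,b), clear(a,d), clear(b,f), clear(f,d), holds(a,a), holds(b,b), holds(f,b), linked(a), linked(b), linked(d), linked(f)}
2. bind(b,a)  →  {above(a), clear(a,d), clear(b,a), clear(b,f), clear(f,d), holds(b,b), holds(f,b), linked(a), linked(b), linked(d), linked(f)}
3. bind(f,b)  →  {above(a), clear(a,d), clear(b,a), clear(f,b), clear(f,d), holds(f,b), holds(f,f), linked(a), linked(b), linked(d), linked(f)}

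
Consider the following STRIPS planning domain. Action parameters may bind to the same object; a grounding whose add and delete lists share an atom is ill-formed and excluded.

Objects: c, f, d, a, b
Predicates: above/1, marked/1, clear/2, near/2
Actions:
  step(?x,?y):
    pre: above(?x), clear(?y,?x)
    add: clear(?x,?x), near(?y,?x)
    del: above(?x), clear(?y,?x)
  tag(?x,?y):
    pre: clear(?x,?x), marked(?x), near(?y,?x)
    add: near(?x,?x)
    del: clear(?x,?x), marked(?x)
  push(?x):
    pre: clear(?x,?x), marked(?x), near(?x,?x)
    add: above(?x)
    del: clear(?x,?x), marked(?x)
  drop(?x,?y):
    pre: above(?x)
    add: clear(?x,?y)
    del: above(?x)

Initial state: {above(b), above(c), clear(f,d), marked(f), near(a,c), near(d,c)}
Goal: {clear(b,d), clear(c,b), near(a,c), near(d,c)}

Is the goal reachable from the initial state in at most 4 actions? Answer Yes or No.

Yes

1. drop(c,b)  →  {above(b), clear(c,b), clear(f,d), marked(f), near(a,c), near(d,c)}
2. drop(b,d)  →  {clear(b,d), clear(c,b), clear(f,d), marked(f), near(a,c), near(d,c)}
optimal plan length = 2; 2 ≤ 4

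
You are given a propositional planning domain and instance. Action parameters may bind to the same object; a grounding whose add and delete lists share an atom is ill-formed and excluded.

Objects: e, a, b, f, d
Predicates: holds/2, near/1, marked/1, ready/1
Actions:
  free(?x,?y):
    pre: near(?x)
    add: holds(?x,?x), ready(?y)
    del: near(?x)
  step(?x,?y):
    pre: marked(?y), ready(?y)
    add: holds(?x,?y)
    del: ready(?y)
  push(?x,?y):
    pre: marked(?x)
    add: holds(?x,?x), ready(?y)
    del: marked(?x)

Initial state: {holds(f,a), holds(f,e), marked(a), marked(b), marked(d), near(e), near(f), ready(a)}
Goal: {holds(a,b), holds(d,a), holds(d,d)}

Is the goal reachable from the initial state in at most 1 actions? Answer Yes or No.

1. step(d,a)  →  {holds(d,a), holds(f,a), holds(f,e), marked(a), marked(b), marked(d), near(e), near(f)}
2. push(d,b)  →  {holds(d,a), holds(d,d), holds(f,a), holds(f,e), marked(a), marked(b), near(e), near(f), ready(b)}
3. step(a,b)  →  {holds(a,b), holds(d,a), holds(d,d), holds(f,a), holds(f,e), marked(a), marked(b), near(e), near(f)}
optimal plan length = 3; 3 > 1

No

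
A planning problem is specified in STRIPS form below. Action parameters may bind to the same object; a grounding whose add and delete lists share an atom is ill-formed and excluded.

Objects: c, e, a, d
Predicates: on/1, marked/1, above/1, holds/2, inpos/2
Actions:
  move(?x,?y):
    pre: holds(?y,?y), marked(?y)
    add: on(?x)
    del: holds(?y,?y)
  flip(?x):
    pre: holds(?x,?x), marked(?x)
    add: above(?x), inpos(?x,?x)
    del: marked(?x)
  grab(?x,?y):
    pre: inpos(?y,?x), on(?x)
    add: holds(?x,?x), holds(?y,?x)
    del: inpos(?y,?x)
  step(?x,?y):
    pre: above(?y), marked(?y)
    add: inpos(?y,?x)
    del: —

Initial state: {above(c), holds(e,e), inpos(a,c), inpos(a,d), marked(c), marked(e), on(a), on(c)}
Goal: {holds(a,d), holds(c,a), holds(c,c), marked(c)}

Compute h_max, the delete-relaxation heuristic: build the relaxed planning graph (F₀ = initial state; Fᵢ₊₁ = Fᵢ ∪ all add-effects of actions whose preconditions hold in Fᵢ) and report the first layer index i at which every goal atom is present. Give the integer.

2

F0 = init (8 atoms)
F1 = F0 ∪ {above(e), holds(a,c), holds(c,c), inpos(c,a), inpos(c,c), inpos(c,d), inpos(c,e), inpos(e,e), on(d), on(e)}  (18 atoms)
F2 = F1 ∪ {holds(a,a), holds(a,d), holds(c,a), holds(c,d), holds(c,e), holds(d,d), inpos(e,a), inpos(e,c), inpos(e,d)}  (27 atoms)
goal ⊆ F2  ⇒  h_max = 2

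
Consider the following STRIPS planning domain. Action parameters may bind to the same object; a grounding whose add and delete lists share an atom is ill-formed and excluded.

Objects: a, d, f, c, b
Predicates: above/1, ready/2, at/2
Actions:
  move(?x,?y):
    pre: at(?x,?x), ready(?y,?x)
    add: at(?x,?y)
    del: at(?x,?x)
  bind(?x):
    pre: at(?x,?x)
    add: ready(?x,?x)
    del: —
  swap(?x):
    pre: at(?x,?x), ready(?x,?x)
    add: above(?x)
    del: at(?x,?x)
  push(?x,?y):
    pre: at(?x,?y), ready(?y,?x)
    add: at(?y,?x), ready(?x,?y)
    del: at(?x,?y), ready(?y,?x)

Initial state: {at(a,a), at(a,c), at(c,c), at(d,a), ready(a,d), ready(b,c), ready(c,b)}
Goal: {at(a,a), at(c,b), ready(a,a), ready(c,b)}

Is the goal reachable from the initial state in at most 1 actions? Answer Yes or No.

No

1. move(c,b)  →  {at(a,a), at(a,c), at(c,b), at(d,a), ready(a,d), ready(b,c), ready(c,b)}
2. bind(a)  →  {at(a,a), at(a,c), at(c,b), at(d,a), ready(a,a), ready(a,d), ready(b,c), ready(c,b)}
optimal plan length = 2; 2 > 1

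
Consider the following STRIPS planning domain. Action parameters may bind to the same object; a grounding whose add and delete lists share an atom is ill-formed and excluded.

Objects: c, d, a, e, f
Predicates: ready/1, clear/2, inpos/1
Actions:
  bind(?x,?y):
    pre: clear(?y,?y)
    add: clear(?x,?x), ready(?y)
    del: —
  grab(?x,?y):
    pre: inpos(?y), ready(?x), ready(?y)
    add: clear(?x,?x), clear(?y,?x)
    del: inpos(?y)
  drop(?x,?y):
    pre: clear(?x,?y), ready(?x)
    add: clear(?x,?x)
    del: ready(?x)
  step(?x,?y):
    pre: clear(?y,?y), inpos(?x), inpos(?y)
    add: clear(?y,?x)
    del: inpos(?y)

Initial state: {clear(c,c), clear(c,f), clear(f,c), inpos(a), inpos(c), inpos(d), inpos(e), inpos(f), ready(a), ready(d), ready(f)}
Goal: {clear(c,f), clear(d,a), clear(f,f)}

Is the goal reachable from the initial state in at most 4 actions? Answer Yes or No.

1. bind(f,c)  →  {clear(c,c), clear(c,f), clear(f,c), clear(f,f), inpos(a), inpos(c), inpos(d), inpos(e), inpos(f), ready(a), ready(c), ready(d), ready(f)}
2. grab(a,d)  →  {clear(a,a), clear(c,c), clear(c,f), clear(d,a), clear(f,c), clear(f,f), inpos(a), inpos(c), inpos(e), inpos(f), ready(a), ready(c), ready(d), ready(f)}
optimal plan length = 2; 2 ≤ 4

Yes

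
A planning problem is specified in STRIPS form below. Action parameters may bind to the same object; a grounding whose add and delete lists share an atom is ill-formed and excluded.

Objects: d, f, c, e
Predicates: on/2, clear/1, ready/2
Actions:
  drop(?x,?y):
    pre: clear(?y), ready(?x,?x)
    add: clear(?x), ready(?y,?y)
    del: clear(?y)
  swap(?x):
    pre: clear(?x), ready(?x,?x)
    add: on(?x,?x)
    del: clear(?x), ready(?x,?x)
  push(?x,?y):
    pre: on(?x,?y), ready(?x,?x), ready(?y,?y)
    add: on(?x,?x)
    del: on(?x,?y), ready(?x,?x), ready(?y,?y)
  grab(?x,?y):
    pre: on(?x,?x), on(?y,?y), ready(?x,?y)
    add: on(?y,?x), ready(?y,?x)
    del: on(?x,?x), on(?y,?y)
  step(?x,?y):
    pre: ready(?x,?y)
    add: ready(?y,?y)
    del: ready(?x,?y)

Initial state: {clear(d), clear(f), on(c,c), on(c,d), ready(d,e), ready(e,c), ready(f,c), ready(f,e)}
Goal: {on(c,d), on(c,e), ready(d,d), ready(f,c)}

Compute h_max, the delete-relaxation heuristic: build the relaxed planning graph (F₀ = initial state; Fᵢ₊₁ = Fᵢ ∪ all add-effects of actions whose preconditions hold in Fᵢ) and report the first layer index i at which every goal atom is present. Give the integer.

4

F0 = init (8 atoms)
F1 = F0 ∪ {ready(c,c), ready(e,e)}  (10 atoms)
F2 = F1 ∪ {clear(c), clear(e), ready(d,d), ready(f,f)}  (14 atoms)
F3 = F2 ∪ {on(d,d), on(e,e), on(f,f)}  (17 atoms)
F4 = F3 ∪ {on(c,e), on(c,f), on(e,d), on(e,f), ready(c,e), ready(c,f), ready(e,d), ready(e,f)}  (25 atoms)
goal ⊆ F4  ⇒  h_max = 4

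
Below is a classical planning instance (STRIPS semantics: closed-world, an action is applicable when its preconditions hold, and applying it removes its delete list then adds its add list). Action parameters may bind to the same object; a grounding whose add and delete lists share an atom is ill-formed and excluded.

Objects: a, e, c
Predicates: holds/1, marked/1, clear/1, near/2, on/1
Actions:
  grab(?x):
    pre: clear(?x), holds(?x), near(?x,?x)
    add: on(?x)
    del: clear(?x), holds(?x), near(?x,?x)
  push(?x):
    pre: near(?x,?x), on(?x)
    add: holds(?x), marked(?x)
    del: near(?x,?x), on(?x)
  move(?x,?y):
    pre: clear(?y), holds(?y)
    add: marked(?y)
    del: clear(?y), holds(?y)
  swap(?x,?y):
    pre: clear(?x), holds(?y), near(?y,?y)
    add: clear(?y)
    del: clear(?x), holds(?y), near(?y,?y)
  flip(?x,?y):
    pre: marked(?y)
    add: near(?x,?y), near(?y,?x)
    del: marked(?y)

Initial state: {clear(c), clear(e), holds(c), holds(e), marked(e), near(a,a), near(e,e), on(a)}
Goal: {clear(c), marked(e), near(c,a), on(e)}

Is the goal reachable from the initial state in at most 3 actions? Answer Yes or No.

1. grab(e)  →  {clear(c), holds(c), marked(e), near(a,a), on(a), on(e)}
2. push(a)  →  {clear(c), holds(a), holds(c), marked(a), marked(e), on(e)}
3. flip(c,a)  →  {clear(c), holds(a), holds(c), marked(e), near(a,c), near(c,a), on(e)}
optimal plan length = 3; 3 ≤ 3

Yes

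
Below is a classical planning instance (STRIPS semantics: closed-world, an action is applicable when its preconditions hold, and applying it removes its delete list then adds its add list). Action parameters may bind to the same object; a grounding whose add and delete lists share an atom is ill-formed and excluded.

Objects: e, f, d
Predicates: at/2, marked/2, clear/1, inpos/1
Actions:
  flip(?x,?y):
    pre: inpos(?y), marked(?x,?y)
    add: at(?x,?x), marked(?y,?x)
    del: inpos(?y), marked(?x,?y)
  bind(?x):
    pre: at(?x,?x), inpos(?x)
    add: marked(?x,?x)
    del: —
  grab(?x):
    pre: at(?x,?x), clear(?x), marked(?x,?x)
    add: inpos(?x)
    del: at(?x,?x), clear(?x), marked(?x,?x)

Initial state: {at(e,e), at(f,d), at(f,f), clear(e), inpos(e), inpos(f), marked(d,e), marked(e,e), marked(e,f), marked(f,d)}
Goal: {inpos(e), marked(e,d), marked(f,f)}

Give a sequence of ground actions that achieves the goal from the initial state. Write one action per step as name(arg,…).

1. flip(d,e)  →  {at(d,d), at(e,e), at(f,d), at(f,f), clear(e), inpos(f), marked(e,d), marked(e,e), marked(e,f), marked(f,d)}
2. bind(f)  →  {at(d,d), at(e,e), at(f,d), at(f,f), clear(e), inpos(f), marked(e,d), marked(e,e), marked(e,f), marked(f,d), marked(f,f)}
3. grab(e)  →  {at(d,d), at(f,d), at(f,f), inpos(e), inpos(f), marked(e,d), marked(e,f), marked(f,d), marked(f,f)}

flip(d,e); bind(f); grab(e)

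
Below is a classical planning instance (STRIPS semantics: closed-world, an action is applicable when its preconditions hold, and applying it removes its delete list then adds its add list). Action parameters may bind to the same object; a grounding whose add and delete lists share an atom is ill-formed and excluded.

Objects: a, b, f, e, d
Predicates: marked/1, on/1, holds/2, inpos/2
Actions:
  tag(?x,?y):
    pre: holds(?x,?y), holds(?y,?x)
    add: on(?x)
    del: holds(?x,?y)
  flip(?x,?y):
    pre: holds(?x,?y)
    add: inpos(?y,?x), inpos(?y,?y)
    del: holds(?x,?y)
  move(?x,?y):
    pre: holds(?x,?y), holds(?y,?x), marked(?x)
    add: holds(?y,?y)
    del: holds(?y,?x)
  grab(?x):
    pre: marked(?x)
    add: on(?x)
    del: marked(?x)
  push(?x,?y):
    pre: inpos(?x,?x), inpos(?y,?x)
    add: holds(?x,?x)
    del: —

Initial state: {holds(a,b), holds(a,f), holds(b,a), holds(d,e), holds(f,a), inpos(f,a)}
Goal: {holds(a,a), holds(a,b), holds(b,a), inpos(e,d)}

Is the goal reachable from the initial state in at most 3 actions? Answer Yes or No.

1. flip(f,a)  →  {holds(a,b), holds(a,f), holds(b,a), holds(d,e), inpos(a,a), inpos(a,f), inpos(f,a)}
2. flip(d,e)  →  {holds(a,b), holds(a,f), holds(b,a), inpos(a,a), inpos(a,f), inpos(e,d), inpos(e,e), inpos(f,a)}
3. push(a,a)  →  {holds(a,a), holds(a,b), holds(a,f), holds(b,a), inpos(a,a), inpos(a,f), inpos(e,d), inpos(e,e), inpos(f,a)}
optimal plan length = 3; 3 ≤ 3

Yes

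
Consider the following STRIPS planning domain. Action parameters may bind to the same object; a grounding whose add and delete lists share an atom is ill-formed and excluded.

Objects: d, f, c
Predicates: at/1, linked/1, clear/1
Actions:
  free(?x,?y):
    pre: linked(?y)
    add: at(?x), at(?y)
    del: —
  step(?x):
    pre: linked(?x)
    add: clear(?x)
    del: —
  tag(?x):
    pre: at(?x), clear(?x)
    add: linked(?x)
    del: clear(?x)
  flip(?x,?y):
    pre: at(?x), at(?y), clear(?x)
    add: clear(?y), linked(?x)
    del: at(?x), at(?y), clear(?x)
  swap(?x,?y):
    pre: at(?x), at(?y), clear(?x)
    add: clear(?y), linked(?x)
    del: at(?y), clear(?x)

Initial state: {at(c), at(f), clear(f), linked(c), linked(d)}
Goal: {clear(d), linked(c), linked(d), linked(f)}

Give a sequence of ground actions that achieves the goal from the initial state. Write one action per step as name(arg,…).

1. free(d,d)  →  {at(c), at(d), at(f), clear(f), linked(c), linked(d)}
2. flip(f,d)  →  {at(c), clear(d), linked(c), linked(d), linked(f)}

free(d,d); flip(f,d)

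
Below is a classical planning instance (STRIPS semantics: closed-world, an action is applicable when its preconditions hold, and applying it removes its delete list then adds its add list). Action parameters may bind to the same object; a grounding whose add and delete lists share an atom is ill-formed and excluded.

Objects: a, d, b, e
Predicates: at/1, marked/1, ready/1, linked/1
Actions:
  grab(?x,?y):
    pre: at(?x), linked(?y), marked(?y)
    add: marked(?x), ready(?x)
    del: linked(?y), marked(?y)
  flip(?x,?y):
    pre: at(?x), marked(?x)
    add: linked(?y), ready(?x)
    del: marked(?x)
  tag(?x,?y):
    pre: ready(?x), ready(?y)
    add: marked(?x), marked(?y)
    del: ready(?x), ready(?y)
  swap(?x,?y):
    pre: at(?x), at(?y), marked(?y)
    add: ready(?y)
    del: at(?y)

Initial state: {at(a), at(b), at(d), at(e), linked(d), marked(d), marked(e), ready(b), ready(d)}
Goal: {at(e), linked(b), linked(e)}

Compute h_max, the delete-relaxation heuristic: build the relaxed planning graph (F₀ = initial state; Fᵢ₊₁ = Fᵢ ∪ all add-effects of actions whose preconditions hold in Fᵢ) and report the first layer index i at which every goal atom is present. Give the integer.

1

F0 = init (9 atoms)
F1 = F0 ∪ {linked(a), linked(b), linked(e), marked(a), marked(b), ready(a), ready(e)}  (16 atoms)
goal ⊆ F1  ⇒  h_max = 1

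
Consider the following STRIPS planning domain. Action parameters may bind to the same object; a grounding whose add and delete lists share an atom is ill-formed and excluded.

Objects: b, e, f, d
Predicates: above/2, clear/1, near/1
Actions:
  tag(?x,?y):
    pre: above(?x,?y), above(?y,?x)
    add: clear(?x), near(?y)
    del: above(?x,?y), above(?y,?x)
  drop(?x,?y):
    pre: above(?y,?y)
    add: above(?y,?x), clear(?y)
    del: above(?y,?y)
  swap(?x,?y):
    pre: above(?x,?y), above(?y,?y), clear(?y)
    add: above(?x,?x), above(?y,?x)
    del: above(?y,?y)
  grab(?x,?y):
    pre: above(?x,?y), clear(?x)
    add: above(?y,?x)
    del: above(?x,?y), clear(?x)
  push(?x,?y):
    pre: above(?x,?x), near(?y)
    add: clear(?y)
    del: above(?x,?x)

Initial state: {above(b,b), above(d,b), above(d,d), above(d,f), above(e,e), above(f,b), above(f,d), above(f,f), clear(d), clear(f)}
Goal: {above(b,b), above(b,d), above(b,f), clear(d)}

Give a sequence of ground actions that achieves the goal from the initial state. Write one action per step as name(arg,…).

drop(d,b); swap(b,d); grab(f,b)

1. drop(d,b)  →  {above(b,d), above(d,b), above(d,d), above(d,f), above(e,e), above(f,b), above(f,d), above(f,f), clear(b), clear(d), clear(f)}
2. swap(b,d)  →  {above(b,b), above(b,d), above(d,b), above(d,f), above(e,e), above(f,b), above(f,d), above(f,f), clear(b), clear(d), clear(f)}
3. grab(f,b)  →  {above(b,b), above(b,d), above(b,f), above(d,b), above(d,f), above(e,e), above(f,d), above(f,f), clear(b), clear(d)}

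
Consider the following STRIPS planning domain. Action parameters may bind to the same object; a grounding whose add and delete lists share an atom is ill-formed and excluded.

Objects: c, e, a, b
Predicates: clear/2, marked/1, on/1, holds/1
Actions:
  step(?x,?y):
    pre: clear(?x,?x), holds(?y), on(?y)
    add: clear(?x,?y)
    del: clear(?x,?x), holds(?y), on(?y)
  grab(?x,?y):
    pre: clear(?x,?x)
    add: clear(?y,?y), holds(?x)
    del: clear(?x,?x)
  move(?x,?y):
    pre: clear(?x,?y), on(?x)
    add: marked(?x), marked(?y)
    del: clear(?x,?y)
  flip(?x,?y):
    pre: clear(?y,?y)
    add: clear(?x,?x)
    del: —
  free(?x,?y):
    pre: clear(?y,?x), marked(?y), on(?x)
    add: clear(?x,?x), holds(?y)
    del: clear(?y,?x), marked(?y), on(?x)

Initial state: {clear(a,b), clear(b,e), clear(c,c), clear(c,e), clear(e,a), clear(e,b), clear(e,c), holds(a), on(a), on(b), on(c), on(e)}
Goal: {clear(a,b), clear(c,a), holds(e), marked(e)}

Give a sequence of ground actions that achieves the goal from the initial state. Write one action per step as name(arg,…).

1. step(c,a)  →  {clear(a,b), clear(b,e), clear(c,a), clear(c,e), clear(e,a), clear(e,b), clear(e,c), on(b), on(c), on(e)}
2. move(c,e)  →  {clear(a,b), clear(b,e), clear(c,a), clear(e,a), clear(e,b), clear(e,c), marked(c), marked(e), on(b), on(c), on(e)}
3. free(c,e)  →  {clear(a,b), clear(b,e), clear(c,a), clear(c,c), clear(e,a), clear(e,b), holds(e), marked(c), on(b), on(e)}
4. move(e,a)  →  {clear(a,b), clear(b,e), clear(c,a), clear(c,c), clear(e,b), holds(e), marked(a), marked(c), marked(e), on(b), on(e)}

step(c,a); move(c,e); free(c,e); move(e,a)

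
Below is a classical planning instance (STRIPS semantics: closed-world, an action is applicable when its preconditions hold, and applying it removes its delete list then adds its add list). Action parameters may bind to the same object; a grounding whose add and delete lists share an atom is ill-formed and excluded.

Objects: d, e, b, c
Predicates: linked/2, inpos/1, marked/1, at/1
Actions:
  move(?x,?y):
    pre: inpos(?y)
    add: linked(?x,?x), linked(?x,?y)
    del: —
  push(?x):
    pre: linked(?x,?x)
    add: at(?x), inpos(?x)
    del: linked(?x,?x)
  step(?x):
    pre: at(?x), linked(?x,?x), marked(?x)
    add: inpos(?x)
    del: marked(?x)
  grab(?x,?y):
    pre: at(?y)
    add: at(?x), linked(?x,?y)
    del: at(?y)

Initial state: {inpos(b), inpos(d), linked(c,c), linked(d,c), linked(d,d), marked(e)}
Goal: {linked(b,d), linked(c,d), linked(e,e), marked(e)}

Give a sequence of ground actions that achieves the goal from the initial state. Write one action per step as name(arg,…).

1. move(e,d)  →  {inpos(b), inpos(d), linked(c,c), linked(d,c), linked(d,d), linked(e,d), linked(e,e), marked(e)}
2. move(b,d)  →  {inpos(b), inpos(d), linked(b,b), linked(b,d), linked(c,c), linked(d,c), linked(d,d), linked(e,d), linked(e,e), marked(e)}
3. move(c,d)  →  {inpos(b), inpos(d), linked(b,b), linked(b,d), linked(c,c), linked(c,d), linked(d,c), linked(d,d), linked(e,d), linked(e,e), marked(e)}

move(e,d); move(b,d); move(c,d)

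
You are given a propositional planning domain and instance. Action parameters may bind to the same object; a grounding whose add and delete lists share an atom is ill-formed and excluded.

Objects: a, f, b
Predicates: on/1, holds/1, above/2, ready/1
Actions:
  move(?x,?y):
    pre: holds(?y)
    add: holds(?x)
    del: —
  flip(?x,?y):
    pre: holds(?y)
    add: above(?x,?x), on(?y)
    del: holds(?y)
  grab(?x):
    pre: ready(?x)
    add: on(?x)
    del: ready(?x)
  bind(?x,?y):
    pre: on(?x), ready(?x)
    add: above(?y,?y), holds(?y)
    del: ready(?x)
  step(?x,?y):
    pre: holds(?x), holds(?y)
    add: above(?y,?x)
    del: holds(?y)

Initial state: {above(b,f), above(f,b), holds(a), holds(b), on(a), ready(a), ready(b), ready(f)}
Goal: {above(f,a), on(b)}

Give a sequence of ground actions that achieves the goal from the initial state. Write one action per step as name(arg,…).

1. move(f,a)  →  {above(b,f), above(f,b), holds(a), holds(b), holds(f), on(a), ready(a), ready(b), ready(f)}
2. flip(a,b)  →  {above(a,a), above(b,f), above(f,b), holds(a), holds(f), on(a), on(b), ready(a), ready(b), ready(f)}
3. step(a,f)  →  {above(a,a), above(b,f), above(f,a), above(f,b), holds(a), on(a), on(b), ready(a), ready(b), ready(f)}

move(f,a); flip(a,b); step(a,f)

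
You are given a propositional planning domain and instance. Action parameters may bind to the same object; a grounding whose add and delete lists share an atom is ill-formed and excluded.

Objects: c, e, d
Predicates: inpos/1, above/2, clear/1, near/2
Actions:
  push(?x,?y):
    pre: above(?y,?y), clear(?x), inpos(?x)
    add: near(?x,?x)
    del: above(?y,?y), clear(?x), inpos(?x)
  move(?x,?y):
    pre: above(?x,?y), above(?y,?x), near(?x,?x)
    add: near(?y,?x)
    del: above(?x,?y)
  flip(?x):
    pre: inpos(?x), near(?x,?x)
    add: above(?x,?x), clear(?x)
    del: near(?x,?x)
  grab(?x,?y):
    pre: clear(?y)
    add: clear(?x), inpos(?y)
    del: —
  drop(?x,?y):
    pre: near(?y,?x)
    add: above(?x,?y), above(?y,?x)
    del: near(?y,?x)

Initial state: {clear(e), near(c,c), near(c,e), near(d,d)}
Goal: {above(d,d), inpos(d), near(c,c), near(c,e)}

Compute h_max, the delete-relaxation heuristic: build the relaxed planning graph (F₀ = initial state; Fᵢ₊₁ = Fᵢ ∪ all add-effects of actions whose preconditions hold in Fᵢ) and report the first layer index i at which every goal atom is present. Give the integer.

F0 = init (4 atoms)
F1 = F0 ∪ {above(c,c), above(c,e), above(d,d), above(e,c), clear(c), clear(d), inpos(e)}  (11 atoms)
F2 = F1 ∪ {inpos(c), inpos(d), near(e,c), near(e,e)}  (15 atoms)
goal ⊆ F2  ⇒  h_max = 2

2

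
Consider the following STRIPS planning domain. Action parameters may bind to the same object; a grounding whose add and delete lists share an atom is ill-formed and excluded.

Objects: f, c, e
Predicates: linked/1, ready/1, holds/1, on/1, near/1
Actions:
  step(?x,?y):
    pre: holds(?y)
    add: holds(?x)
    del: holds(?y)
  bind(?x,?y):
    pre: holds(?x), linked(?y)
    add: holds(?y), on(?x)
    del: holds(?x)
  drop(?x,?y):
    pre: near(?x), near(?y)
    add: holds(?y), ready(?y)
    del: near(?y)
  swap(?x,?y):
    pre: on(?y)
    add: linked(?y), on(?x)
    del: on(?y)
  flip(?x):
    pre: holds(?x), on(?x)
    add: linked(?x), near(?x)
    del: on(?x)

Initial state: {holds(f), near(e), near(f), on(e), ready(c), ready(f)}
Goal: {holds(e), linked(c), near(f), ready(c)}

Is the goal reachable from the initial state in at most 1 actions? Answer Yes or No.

No

1. step(e,f)  →  {holds(e), near(e), near(f), on(e), ready(c), ready(f)}
2. swap(c,e)  →  {holds(e), linked(e), near(e), near(f), on(c), ready(c), ready(f)}
3. swap(f,c)  →  {holds(e), linked(c), linked(e), near(e), near(f), on(f), ready(c), ready(f)}
optimal plan length = 3; 3 > 1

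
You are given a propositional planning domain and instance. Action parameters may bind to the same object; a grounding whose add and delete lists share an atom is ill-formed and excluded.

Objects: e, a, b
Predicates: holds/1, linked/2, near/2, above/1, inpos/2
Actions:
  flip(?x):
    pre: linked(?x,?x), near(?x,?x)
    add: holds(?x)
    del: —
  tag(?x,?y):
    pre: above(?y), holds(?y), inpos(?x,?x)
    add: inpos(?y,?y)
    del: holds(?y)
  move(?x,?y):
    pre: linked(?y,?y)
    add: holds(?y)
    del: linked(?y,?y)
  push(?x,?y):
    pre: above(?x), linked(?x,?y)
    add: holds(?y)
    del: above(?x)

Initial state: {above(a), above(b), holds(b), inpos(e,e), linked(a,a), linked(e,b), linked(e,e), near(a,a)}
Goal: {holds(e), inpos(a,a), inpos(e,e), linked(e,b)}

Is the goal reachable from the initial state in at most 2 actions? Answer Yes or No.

1. flip(a)  →  {above(a), above(b), holds(a), holds(b), inpos(e,e), linked(a,a), linked(e,b), linked(e,e), near(a,a)}
2. tag(e,a)  →  {above(a), above(b), holds(b), inpos(a,a), inpos(e,e), linked(a,a), linked(e,b), linked(e,e), near(a,a)}
3. move(e,e)  →  {above(a), above(b), holds(b), holds(e), inpos(a,a), inpos(e,e), linked(a,a), linked(e,b), near(a,a)}
optimal plan length = 3; 3 > 2

No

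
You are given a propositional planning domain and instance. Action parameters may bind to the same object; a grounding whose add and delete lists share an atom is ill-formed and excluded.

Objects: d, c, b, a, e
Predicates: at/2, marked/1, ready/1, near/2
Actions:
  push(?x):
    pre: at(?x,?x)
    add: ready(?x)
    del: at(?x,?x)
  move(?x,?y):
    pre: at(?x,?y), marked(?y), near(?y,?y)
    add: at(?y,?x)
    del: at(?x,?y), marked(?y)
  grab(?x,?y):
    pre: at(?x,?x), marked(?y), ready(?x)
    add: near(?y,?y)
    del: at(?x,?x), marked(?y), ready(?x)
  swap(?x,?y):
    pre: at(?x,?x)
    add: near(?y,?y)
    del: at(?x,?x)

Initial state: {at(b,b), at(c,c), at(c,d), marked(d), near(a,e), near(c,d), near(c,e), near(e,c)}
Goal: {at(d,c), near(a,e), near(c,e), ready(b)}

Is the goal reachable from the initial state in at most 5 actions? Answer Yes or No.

1. push(b)  →  {at(c,c), at(c,d), marked(d), near(a,e), near(c,d), near(c,e), near(e,c), ready(b)}
2. swap(c,d)  →  {at(c,d), marked(d), near(a,e), near(c,d), near(c,e), near(d,d), near(e,c), ready(b)}
3. move(c,d)  →  {at(d,c), near(a,e), near(c,d), near(c,e), near(d,d), near(e,c), ready(b)}
optimal plan length = 3; 3 ≤ 5

Yes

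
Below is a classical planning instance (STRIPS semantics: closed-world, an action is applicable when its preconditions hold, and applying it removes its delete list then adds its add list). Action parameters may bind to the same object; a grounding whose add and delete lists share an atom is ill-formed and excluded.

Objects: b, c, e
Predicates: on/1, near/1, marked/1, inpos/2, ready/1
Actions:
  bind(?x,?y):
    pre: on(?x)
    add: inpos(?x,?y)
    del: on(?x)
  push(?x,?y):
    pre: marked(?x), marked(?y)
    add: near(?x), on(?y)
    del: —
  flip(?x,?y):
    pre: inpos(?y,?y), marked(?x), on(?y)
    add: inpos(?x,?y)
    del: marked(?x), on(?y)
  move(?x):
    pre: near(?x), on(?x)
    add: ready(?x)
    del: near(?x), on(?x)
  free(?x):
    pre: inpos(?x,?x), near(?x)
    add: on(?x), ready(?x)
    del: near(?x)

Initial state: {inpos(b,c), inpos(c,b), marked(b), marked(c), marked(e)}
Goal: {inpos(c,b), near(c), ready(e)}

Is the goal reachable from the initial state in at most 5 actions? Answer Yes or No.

1. push(c,b)  →  {inpos(b,c), inpos(c,b), marked(b), marked(c), marked(e), near(c), on(b)}
2. push(e,e)  →  {inpos(b,c), inpos(c,b), marked(b), marked(c), marked(e), near(c), near(e), on(b), on(e)}
3. move(e)  →  {inpos(b,c), inpos(c,b), marked(b), marked(c), marked(e), near(c), on(b), ready(e)}
optimal plan length = 3; 3 ≤ 5

Yes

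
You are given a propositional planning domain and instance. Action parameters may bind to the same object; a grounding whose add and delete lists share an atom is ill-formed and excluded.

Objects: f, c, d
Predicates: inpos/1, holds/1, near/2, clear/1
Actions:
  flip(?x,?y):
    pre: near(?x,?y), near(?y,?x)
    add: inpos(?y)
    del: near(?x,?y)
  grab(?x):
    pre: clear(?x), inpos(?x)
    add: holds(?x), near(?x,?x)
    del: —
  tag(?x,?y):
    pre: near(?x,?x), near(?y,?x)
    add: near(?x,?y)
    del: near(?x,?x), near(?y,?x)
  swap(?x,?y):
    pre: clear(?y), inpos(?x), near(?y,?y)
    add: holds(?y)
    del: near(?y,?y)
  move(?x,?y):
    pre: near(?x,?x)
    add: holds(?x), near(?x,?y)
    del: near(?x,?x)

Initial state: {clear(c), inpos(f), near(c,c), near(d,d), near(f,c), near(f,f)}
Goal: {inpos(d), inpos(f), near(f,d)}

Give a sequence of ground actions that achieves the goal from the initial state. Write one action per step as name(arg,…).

1. flip(d,d)  →  {clear(c), inpos(d), inpos(f), near(c,c), near(f,c), near(f,f)}
2. move(f,d)  →  {clear(c), holds(f), inpos(d), inpos(f), near(c,c), near(f,c), near(f,d)}

flip(d,d); move(f,d)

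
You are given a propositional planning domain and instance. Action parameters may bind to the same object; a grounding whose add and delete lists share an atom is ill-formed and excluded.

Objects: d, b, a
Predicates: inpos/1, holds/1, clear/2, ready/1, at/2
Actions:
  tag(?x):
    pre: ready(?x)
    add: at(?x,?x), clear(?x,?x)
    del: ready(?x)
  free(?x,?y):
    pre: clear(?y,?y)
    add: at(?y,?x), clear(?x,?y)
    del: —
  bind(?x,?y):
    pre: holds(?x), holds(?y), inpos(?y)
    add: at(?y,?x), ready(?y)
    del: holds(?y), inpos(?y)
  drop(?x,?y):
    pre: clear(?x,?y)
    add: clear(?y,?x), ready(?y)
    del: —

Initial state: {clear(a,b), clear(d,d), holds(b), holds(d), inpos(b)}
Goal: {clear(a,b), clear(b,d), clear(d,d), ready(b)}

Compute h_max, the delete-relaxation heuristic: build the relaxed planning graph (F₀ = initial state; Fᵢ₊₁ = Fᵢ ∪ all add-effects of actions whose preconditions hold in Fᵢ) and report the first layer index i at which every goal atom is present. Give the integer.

F0 = init (5 atoms)
F1 = F0 ∪ {at(b,b), at(b,d), at(d,a), at(d,b), at(d,d), clear(a,d), clear(b,a), clear(b,d), ready(b), ready(d)}  (15 atoms)
goal ⊆ F1  ⇒  h_max = 1

1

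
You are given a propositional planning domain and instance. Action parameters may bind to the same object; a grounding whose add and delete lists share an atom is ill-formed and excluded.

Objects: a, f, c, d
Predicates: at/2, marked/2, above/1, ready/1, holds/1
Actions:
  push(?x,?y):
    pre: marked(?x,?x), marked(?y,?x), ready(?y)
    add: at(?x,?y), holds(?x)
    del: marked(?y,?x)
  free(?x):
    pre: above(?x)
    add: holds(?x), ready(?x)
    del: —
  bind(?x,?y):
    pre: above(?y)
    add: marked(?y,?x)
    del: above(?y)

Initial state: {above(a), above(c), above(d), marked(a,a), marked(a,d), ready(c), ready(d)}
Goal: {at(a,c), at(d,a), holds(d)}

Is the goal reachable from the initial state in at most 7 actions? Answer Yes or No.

1. free(a)  →  {above(a), above(c), above(d), holds(a), marked(a,a), marked(a,d), ready(a), ready(c), ready(d)}
2. bind(a,c)  →  {above(a), above(d), holds(a), marked(a,a), marked(a,d), marked(c,a), ready(a), ready(c), ready(d)}
3. push(a,c)  →  {above(a), above(d), at(a,c), holds(a), marked(a,a), marked(a,d), ready(a), ready(c), ready(d)}
4. bind(d,d)  →  {above(a), at(a,c), holds(a), marked(a,a), marked(a,d), marked(d,d), ready(a), ready(c), ready(d)}
5. push(d,a)  →  {above(a), at(a,c), at(d,a), holds(a), holds(d), marked(a,a), marked(d,d), ready(a), ready(c), ready(d)}
optimal plan length = 5; 5 ≤ 7

Yes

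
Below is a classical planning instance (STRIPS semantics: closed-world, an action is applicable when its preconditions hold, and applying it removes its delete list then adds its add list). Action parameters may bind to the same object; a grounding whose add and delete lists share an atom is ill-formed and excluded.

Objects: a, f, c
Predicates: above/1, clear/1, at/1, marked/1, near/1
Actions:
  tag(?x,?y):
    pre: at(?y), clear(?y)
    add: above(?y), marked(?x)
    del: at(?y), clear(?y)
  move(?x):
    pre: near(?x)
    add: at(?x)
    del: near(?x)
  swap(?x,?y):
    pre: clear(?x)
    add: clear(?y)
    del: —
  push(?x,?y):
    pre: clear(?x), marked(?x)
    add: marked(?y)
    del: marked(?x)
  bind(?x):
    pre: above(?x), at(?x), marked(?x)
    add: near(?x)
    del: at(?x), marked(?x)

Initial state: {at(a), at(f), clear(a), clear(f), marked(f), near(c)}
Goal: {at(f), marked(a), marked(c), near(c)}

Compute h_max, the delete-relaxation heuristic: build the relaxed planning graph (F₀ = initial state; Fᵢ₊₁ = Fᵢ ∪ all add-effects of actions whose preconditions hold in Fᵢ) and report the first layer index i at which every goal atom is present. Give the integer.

1

F0 = init (6 atoms)
F1 = F0 ∪ {above(a), above(f), at(c), clear(c), marked(a), marked(c)}  (12 atoms)
goal ⊆ F1  ⇒  h_max = 1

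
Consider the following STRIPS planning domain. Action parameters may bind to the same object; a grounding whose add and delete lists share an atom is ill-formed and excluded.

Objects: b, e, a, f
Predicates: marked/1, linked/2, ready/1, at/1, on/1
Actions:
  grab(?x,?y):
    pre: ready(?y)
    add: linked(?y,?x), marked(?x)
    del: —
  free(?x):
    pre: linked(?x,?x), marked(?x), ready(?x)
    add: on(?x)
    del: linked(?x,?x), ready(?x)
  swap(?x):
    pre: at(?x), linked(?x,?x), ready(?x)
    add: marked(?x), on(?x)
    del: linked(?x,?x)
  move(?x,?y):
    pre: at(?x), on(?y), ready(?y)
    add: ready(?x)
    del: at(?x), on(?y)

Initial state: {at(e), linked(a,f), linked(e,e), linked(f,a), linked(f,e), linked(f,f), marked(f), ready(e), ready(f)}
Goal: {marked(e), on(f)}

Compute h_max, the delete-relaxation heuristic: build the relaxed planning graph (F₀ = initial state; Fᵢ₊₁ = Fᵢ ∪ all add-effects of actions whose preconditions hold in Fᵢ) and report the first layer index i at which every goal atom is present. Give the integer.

F0 = init (9 atoms)
F1 = F0 ∪ {linked(e,a), linked(e,b), linked(e,f), linked(f,b), marked(a), marked(b), marked(e), on(e), on(f)}  (18 atoms)
goal ⊆ F1  ⇒  h_max = 1

1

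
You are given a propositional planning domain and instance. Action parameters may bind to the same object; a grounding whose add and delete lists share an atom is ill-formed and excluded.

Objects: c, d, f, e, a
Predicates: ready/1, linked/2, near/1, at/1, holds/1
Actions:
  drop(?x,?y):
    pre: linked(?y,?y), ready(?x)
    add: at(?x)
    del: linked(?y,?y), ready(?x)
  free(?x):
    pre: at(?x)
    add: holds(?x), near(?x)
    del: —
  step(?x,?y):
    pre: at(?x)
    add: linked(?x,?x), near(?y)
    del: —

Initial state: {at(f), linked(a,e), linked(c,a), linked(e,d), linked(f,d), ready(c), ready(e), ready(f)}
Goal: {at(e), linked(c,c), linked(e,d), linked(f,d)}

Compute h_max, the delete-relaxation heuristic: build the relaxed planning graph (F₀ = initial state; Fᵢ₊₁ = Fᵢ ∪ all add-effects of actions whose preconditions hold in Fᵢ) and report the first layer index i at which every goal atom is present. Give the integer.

F0 = init (8 atoms)
F1 = F0 ∪ {holds(f), linked(f,f), near(a), near(c), near(d), near(e), near(f)}  (15 atoms)
F2 = F1 ∪ {at(c), at(e)}  (17 atoms)
F3 = F2 ∪ {holds(c), holds(e), linked(c,c), linked(e,e)}  (21 atoms)
goal ⊆ F3  ⇒  h_max = 3

3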